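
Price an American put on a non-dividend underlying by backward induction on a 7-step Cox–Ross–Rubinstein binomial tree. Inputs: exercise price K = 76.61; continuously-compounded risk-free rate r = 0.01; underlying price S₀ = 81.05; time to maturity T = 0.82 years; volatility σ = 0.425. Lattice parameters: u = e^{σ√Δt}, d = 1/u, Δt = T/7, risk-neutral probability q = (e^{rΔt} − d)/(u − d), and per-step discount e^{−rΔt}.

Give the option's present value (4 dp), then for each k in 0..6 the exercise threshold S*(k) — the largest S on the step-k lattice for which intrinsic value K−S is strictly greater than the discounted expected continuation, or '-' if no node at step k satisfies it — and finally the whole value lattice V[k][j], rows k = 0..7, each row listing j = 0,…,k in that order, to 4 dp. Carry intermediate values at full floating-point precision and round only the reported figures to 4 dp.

price = 9.9761
boundary = - - - - 45.2961 52.3883 60.5909
tree:
9.9761
13.9609 5.4661
18.9661 8.2996 2.2552
24.8773 12.2863 3.7832 0.5219
31.3139 17.6145 6.2533 0.9817 0.0000
37.4459 24.2217 10.1392 1.8464 0.0000 0.0000
42.7478 31.3139 16.0191 3.4730 0.0000 0.0000 0.0000
47.3319 37.4459 24.2217 6.5323 0.0000 0.0000 0.0000 0.0000

Δt=0.11714, u=1.15657, d=0.86462, q=0.46771, disc=e^(-rΔt)=0.99883
k=7 terminal: V=max(K-S,0) → 47.3319 37.4459 24.2217 6.5323 0.0000 0.0000 0.0000 0.0000
k=6: j=0 S=33.8622 intr=42.7478 cont=42.6581 V=42.7478[EX]; j=1 S=45.2961 intr=31.3139 cont=31.2242 V=31.3139[EX]; j=2 S=60.5909 intr=16.0191 cont=15.9294 V=16.0191[EX]; j=3 S=81.0500 intr=0.0000 cont=3.4730 V=3.4730[hold]; j=4 S=108.4174 intr=0.0000 cont=0.0000 V=0.0000[hold]; j=5 S=145.0256 intr=0.0000 cont=0.0000 V=0.0000[hold]; j=6 S=193.9951 intr=0.0000 cont=0.0000 V=0.0000[hold]  S*(6)=60.5909
k=5: j=0 S=39.1641 intr=37.4459 cont=37.3562 V=37.4459[EX]; j=1 S=52.3883 intr=24.2217 cont=24.1320 V=24.2217[EX]; j=2 S=70.0777 intr=6.5323 cont=10.1392 V=10.1392[hold]; j=3 S=93.7402 intr=0.0000 cont=1.8464 V=1.8464[hold]; j=4 S=125.3926 intr=0.0000 cont=0.0000 V=0.0000[hold]; j=5 S=167.7327 intr=0.0000 cont=0.0000 V=0.0000[hold]  S*(5)=52.3883
k=4: j=0 S=45.2961 intr=31.3139 cont=31.2242 V=31.3139[EX]; j=1 S=60.5909 intr=16.0191 cont=17.6145 V=17.6145[hold]; j=2 S=81.0500 intr=0.0000 cont=6.2533 V=6.2533[hold]; j=3 S=108.4174 intr=0.0000 cont=0.9817 V=0.9817[hold]; j=4 S=145.0256 intr=0.0000 cont=0.0000 V=0.0000[hold]  S*(4)=45.2961
k=3: j=0 S=52.3883 intr=24.2217 cont=24.8773 V=24.8773[hold]; j=1 S=70.0777 intr=6.5323 cont=12.2863 V=12.2863[hold]; j=2 S=93.7402 intr=0.0000 cont=3.7832 V=3.7832[hold]; j=3 S=125.3926 intr=0.0000 cont=0.5219 V=0.5219[hold]  S*(3)=-
k=2: j=0 S=60.5909 intr=16.0191 cont=18.9661 V=18.9661[hold]; j=1 S=81.0500 intr=0.0000 cont=8.2996 V=8.2996[hold]; j=2 S=108.4174 intr=0.0000 cont=2.2552 V=2.2552[hold]  S*(2)=-
k=1: j=0 S=70.0777 intr=6.5323 cont=13.9609 V=13.9609[hold]; j=1 S=93.7402 intr=0.0000 cont=5.4661 V=5.4661[hold]  S*(1)=-
k=0: j=0 S=81.0500 intr=0.0000 cont=9.9761 V=9.9761[hold]  S*(0)=-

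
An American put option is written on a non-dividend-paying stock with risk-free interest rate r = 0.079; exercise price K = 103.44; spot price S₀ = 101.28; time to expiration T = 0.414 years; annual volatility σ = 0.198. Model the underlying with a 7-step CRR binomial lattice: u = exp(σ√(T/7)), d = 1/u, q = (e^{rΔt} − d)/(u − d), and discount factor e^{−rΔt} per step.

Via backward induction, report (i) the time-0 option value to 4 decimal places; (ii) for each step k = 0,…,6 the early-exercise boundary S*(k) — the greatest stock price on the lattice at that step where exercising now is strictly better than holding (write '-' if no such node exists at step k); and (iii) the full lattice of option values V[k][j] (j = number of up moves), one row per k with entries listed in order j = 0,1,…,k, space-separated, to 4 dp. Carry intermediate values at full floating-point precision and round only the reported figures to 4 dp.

price = 5.0473
boundary = - - 91.9812 87.6571 91.9812 87.6571 91.9812
tree:
5.0473
7.7465 2.7600
11.4588 4.6080 1.1881
15.7829 7.4277 2.2129 0.3133
19.9038 11.4588 4.0110 0.6793 0.0000
23.8309 15.7829 6.9906 1.4726 0.0000 0.0000
27.5735 19.9038 11.4588 3.1926 0.0000 0.0000 0.0000
31.1401 23.8309 15.7829 6.9213 0.0000 0.0000 0.0000 0.0000

Δt=0.05914  u=1.04933  d=0.95299  q=0.53657  discount=0.99534
step 7 (expiry): payoffs max(K−S,0) = 31.1401 23.8309 15.7829 6.9213 0.0000 0.0000 0.0000 0.0000
step 6: (k=6,j=0): S=75.8665, (K−S)⁺=27.5735, hold=27.0913 ⇒ V=27.5735 exercise | (k=6,j=1): S=83.5362, (K−S)⁺=19.9038, hold=19.4216 ⇒ V=19.9038 exercise | (k=6,j=2): S=91.9812, (K−S)⁺=11.4588, hold=10.9766 ⇒ V=11.4588 exercise | (k=6,j=3): S=101.2800, (K−S)⁺=2.1600, hold=3.1926 ⇒ V=3.1926 continue | (k=6,j=4): S=111.5188, (K−S)⁺=0.0000, hold=0.0000 ⇒ V=0.0000 continue | (k=6,j=5): S=122.7927, (K−S)⁺=0.0000, hold=0.0000 ⇒ V=0.0000 continue | (k=6,j=6): S=135.2064, (K−S)⁺=0.0000, hold=0.0000 ⇒ V=0.0000 continue  boundary S*=91.9812
step 5: (k=5,j=0): S=79.6091, (K−S)⁺=23.8309, hold=23.3488 ⇒ V=23.8309 exercise | (k=5,j=1): S=87.6571, (K−S)⁺=15.7829, hold=15.3008 ⇒ V=15.7829 exercise | (k=5,j=2): S=96.5187, (K−S)⁺=6.9213, hold=6.9906 ⇒ V=6.9906 continue | (k=5,j=3): S=106.2762, (K−S)⁺=0.0000, hold=1.4726 ⇒ V=1.4726 continue | (k=5,j=4): S=117.0201, (K−S)⁺=0.0000, hold=0.0000 ⇒ V=0.0000 continue | (k=5,j=5): S=128.8501, (K−S)⁺=0.0000, hold=0.0000 ⇒ V=0.0000 continue  boundary S*=87.6571
step 4: (k=4,j=0): S=83.5362, (K−S)⁺=19.9038, hold=19.4216 ⇒ V=19.9038 exercise | (k=4,j=1): S=91.9812, (K−S)⁺=11.4588, hold=11.0136 ⇒ V=11.4588 exercise | (k=4,j=2): S=101.2800, (K−S)⁺=2.1600, hold=4.0110 ⇒ V=4.0110 continue | (k=4,j=3): S=111.5188, (K−S)⁺=0.0000, hold=0.6793 ⇒ V=0.6793 continue | (k=4,j=4): S=122.7927, (K−S)⁺=0.0000, hold=0.0000 ⇒ V=0.0000 continue  boundary S*=91.9812
step 3: (k=3,j=0): S=87.6571, (K−S)⁺=15.7829, hold=15.3008 ⇒ V=15.7829 exercise | (k=3,j=1): S=96.5187, (K−S)⁺=6.9213, hold=7.4277 ⇒ V=7.4277 continue | (k=3,j=2): S=106.2762, (K−S)⁺=0.0000, hold=2.2129 ⇒ V=2.2129 continue | (k=3,j=3): S=117.0201, (K−S)⁺=0.0000, hold=0.3133 ⇒ V=0.3133 continue  boundary S*=87.6571
step 2: (k=2,j=0): S=91.9812, (K−S)⁺=11.4588, hold=11.2471 ⇒ V=11.4588 exercise | (k=2,j=1): S=101.2800, (K−S)⁺=2.1600, hold=4.6080 ⇒ V=4.6080 continue | (k=2,j=2): S=111.5188, (K−S)⁺=0.0000, hold=1.1881 ⇒ V=1.1881 continue  boundary S*=91.9812
step 1: (k=1,j=0): S=96.5187, (K−S)⁺=6.9213, hold=7.7465 ⇒ V=7.7465 continue | (k=1,j=1): S=106.2762, (K−S)⁺=0.0000, hold=2.7600 ⇒ V=2.7600 continue  boundary S*=-
step 0: (k=0,j=0): S=101.2800, (K−S)⁺=2.1600, hold=5.0473 ⇒ V=5.0473 continue  boundary S*=-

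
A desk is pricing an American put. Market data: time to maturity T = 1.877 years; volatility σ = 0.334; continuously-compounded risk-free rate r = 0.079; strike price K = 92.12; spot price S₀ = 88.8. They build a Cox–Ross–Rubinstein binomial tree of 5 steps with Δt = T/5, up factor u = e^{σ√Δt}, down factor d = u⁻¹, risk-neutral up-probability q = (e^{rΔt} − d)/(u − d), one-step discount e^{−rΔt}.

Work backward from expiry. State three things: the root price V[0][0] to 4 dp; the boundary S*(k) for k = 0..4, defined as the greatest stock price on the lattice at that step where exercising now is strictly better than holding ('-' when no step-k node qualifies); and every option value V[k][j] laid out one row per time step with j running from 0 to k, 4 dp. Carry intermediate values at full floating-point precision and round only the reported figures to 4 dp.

price = 13.0252
boundary = - - 58.9744 48.0606 58.9744
tree:
13.0252
21.1797 6.3106
33.1456 11.4459 1.9731
44.0594 20.0239 4.2525 0.0000
52.9535 33.1456 9.1652 0.0000 0.0000
60.2017 44.0594 19.7534 0.0000 0.0000 0.0000

Δt=0.37540, u=1.22709, d=0.81494, q=0.52205, disc=e^(-rΔt)=0.97078
k=5 terminal: V=max(K-S,0) → 60.2017 44.0594 19.7534 0.0000 0.0000 0.0000
k=4: j=0 S=39.1665 intr=52.9535 cont=50.2617 V=52.9535[EX]; j=1 S=58.9744 intr=33.1456 cont=30.4537 V=33.1456[EX]; j=2 S=88.8000 intr=3.3200 cont=9.1652 V=9.1652[hold]; j=3 S=133.7095 intr=0.0000 cont=0.0000 V=0.0000[hold]; j=4 S=201.3314 intr=0.0000 cont=0.0000 V=0.0000[hold]  S*(4)=58.9744
k=3: j=0 S=48.0606 intr=44.0594 cont=41.3676 V=44.0594[EX]; j=1 S=72.3666 intr=19.7534 cont=20.0239 V=20.0239[hold]; j=2 S=108.9651 intr=0.0000 cont=4.2525 V=4.2525[hold]; j=3 S=164.0729 intr=0.0000 cont=0.0000 V=0.0000[hold]  S*(3)=48.0606
k=2: j=0 S=58.9744 intr=33.1456 cont=30.5908 V=33.1456[EX]; j=1 S=88.8000 intr=3.3200 cont=11.4459 V=11.4459[hold]; j=2 S=133.7095 intr=0.0000 cont=1.9731 V=1.9731[hold]  S*(2)=58.9744
k=1: j=0 S=72.3666 intr=19.7534 cont=21.1797 V=21.1797[hold]; j=1 S=108.9651 intr=0.0000 cont=6.3106 V=6.3106[hold]  S*(1)=-
k=0: j=0 S=88.8000 intr=3.3200 cont=13.0252 V=13.0252[hold]  S*(0)=-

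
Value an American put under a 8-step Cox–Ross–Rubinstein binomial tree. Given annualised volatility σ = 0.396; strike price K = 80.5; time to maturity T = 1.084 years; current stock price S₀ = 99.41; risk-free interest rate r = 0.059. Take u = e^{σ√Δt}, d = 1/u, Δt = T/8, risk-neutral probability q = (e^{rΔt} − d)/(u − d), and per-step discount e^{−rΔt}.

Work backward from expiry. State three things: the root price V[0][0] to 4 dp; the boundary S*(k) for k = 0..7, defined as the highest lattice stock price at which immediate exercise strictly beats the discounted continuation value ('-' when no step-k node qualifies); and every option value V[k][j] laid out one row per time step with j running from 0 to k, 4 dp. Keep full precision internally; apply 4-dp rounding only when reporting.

price = 5.8047
boundary = - - - - 55.4886 47.9620 55.4886 64.1963
tree:
5.8047
8.7462 2.8510
12.8361 4.6503 1.0327
18.2573 7.4273 1.8482 0.2044
25.0114 11.5555 3.2701 0.4048 0.0000
32.5380 17.3844 5.7032 0.8018 0.0000 0.0000
39.0437 25.0114 9.7637 1.5880 0.0000 0.0000 0.0000
44.6670 32.5380 16.3037 3.1452 0.0000 0.0000 0.0000 0.0000
49.5274 39.0437 25.0114 6.2294 0.0000 0.0000 0.0000 0.0000 0.0000

Δt=0.13550, u=1.15693, d=0.86436, q=0.49106, disc=e^(-rΔt)=0.99204
k=8 terminal: V=max(K-S,0) → 49.5274 39.0437 25.0114 6.2294 0.0000 0.0000 0.0000 0.0000 0.0000
k=7: j=0 S=35.8330 intr=44.6670 cont=44.0260 V=44.6670[EX]; j=1 S=47.9620 intr=32.5380 cont=31.8970 V=32.5380[EX]; j=2 S=64.1963 intr=16.3037 cont=15.6627 V=16.3037[EX]; j=3 S=85.9258 intr=0.0000 cont=3.1452 V=3.1452[hold]; j=4 S=115.0103 intr=0.0000 cont=0.0000 V=0.0000[hold]; j=5 S=153.9395 intr=0.0000 cont=0.0000 V=0.0000[hold]; j=6 S=206.0455 intr=0.0000 cont=0.0000 V=0.0000[hold]; j=7 S=275.7887 intr=0.0000 cont=0.0000 V=0.0000[hold]  S*(7)=64.1963
k=6: j=0 S=41.4563 intr=39.0437 cont=38.4027 V=39.0437[EX]; j=1 S=55.4886 intr=25.0114 cont=24.3704 V=25.0114[EX]; j=2 S=74.2706 intr=6.2294 cont=9.7637 V=9.7637[hold]; j=3 S=99.4100 intr=0.0000 cont=1.5880 V=1.5880[hold]; j=4 S=133.0587 intr=0.0000 cont=0.0000 V=0.0000[hold]; j=5 S=178.0970 intr=0.0000 cont=0.0000 V=0.0000[hold]; j=6 S=238.3800 intr=0.0000 cont=0.0000 V=0.0000[hold]  S*(6)=55.4886
k=5: j=0 S=47.9620 intr=32.5380 cont=31.8970 V=32.5380[EX]; j=1 S=64.1963 intr=16.3037 cont=17.3844 V=17.3844[hold]; j=2 S=85.9258 intr=0.0000 cont=5.7032 V=5.7032[hold]; j=3 S=115.0103 intr=0.0000 cont=0.8018 V=0.8018[hold]; j=4 S=153.9395 intr=0.0000 cont=0.0000 V=0.0000[hold]; j=5 S=206.0455 intr=0.0000 cont=0.0000 V=0.0000[hold]  S*(5)=47.9620
k=4: j=0 S=55.4886 intr=25.0114 cont=24.8969 V=25.0114[EX]; j=1 S=74.2706 intr=6.2294 cont=11.5555 V=11.5555[hold]; j=2 S=99.4100 intr=0.0000 cont=3.2701 V=3.2701[hold]; j=3 S=133.0587 intr=0.0000 cont=0.4048 V=0.4048[hold]; j=4 S=178.0970 intr=0.0000 cont=0.0000 V=0.0000[hold]  S*(4)=55.4886
k=3: j=0 S=64.1963 intr=16.3037 cont=18.2573 V=18.2573[hold]; j=1 S=85.9258 intr=0.0000 cont=7.4273 V=7.4273[hold]; j=2 S=115.0103 intr=0.0000 cont=1.8482 V=1.8482[hold]; j=3 S=153.9395 intr=0.0000 cont=0.2044 V=0.2044[hold]  S*(3)=-
k=2: j=0 S=74.2706 intr=6.2294 cont=12.8361 V=12.8361[hold]; j=1 S=99.4100 intr=0.0000 cont=4.6503 V=4.6503[hold]; j=2 S=133.0587 intr=0.0000 cont=1.0327 V=1.0327[hold]  S*(2)=-
k=1: j=0 S=85.9258 intr=0.0000 cont=8.7462 V=8.7462[hold]; j=1 S=115.0103 intr=0.0000 cont=2.8510 V=2.8510[hold]  S*(1)=-
k=0: j=0 S=99.4100 intr=0.0000 cont=5.8047 V=5.8047[hold]  S*(0)=-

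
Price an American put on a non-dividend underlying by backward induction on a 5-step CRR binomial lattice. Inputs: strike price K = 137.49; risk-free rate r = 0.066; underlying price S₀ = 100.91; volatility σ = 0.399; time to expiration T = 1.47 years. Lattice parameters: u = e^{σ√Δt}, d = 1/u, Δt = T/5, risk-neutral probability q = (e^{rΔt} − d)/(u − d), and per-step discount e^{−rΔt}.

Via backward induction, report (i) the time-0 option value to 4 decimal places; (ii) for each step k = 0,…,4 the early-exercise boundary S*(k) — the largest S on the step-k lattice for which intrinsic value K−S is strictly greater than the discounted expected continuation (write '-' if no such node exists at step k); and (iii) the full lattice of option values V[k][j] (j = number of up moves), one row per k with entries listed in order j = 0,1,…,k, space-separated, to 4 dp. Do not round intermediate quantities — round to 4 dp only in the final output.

Δt=0.29400, u=1.24153, d=0.80546, q=0.49106, disc=e^(-rΔt)=0.98078
k=5 terminal: V=max(K-S,0) → 103.2805 84.7595 56.2113 12.2072 0.0000 0.0000
k=4: j=0 S=42.4722 intr=95.0178 cont=92.3757 V=95.0178[EX]; j=1 S=65.4666 intr=72.0234 cont=69.3813 V=72.0234[EX]; j=2 S=100.9100 intr=36.5800 cont=33.9379 V=36.5800[EX]; j=3 S=155.5425 intr=0.0000 cont=6.0934 V=6.0934[hold]; j=4 S=239.7528 intr=0.0000 cont=0.0000 V=0.0000[hold]  S*(4)=100.9100
k=3: j=0 S=52.7305 intr=84.7595 cont=82.1173 V=84.7595[EX]; j=1 S=81.2787 intr=56.2113 cont=53.5691 V=56.2113[EX]; j=2 S=125.2828 intr=12.2072 cont=21.1941 V=21.1941[hold]; j=3 S=193.1107 intr=0.0000 cont=3.0416 V=3.0416[hold]  S*(3)=81.2787
k=2: j=0 S=65.4666 intr=72.0234 cont=69.3813 V=72.0234[EX]; j=1 S=100.9100 intr=36.5800 cont=38.2661 V=38.2661[hold]; j=2 S=155.5425 intr=0.0000 cont=12.0442 V=12.0442[hold]  S*(2)=65.4666
k=1: j=0 S=81.2787 intr=56.2113 cont=54.3812 V=56.2113[EX]; j=1 S=125.2828 intr=12.2072 cont=24.9018 V=24.9018[hold]  S*(1)=81.2787
k=0: j=0 S=100.9100 intr=36.5800 cont=40.0518 V=40.0518[hold]  S*(0)=-

price = 40.0518
boundary = - 81.2787 65.4666 81.2787 100.9100
tree:
40.0518
56.2113 24.9018
72.0234 38.2661 12.0442
84.7595 56.2113 21.1941 3.0416
95.0178 72.0234 36.5800 6.0934 0.0000
103.2805 84.7595 56.2113 12.2072 0.0000 0.0000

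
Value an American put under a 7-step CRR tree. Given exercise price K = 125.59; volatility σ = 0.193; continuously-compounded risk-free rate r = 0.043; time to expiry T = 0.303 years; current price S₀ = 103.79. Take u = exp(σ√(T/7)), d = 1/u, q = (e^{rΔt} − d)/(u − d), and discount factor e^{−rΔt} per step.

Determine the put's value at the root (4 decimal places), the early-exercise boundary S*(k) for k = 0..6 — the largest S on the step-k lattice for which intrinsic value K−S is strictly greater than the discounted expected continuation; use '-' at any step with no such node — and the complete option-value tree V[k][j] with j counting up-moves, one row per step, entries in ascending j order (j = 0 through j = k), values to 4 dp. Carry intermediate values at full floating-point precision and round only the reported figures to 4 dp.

params: Δt=0.04329 u=1.04097 d=0.96064 q=0.51315 e^(-rΔt)=0.99814
t_7 payoffs: 47.2318 40.6794 33.5791 25.8850 17.5476 8.5130 0.0000 0.0000
t_6: node(6,0) S=81.5687 payoff=44.0213 vs cont=43.7878 → 44.0213 [stop]  node(6,1) S=88.3895 payoff=37.2005 vs cont=36.9669 → 37.2005 [stop]  node(6,2) S=95.7807 payoff=29.8093 vs cont=29.5757 → 29.8093 [stop]  node(6,3) S=103.7900 payoff=21.8000 vs cont=21.5665 → 21.8000 [stop]  node(6,4) S=112.4690 payoff=13.1210 vs cont=12.8874 → 13.1210 [stop]  node(6,5) S=121.8738 payoff=3.7162 vs cont=4.1368 → 4.1368 [wait]  node(6,6) S=132.0650 payoff=0.0000 vs cont=0.0000 → 0.0000 [wait]  ⇒ S*(6)=112.4690
t_5: node(5,0) S=84.9106 payoff=40.6794 vs cont=40.4458 → 40.6794 [stop]  node(5,1) S=92.0109 payoff=33.5791 vs cont=33.3455 → 33.5791 [stop]  node(5,2) S=99.7050 payoff=25.8850 vs cont=25.6515 → 25.8850 [stop]  node(5,3) S=108.0424 payoff=17.5476 vs cont=17.3141 → 17.5476 [stop]  node(5,4) S=117.0770 payoff=8.5130 vs cont=8.4949 → 8.5130 [stop]  node(5,5) S=126.8671 payoff=0.0000 vs cont=2.0102 → 2.0102 [wait]  ⇒ S*(5)=117.0770
t_4: node(4,0) S=88.3895 payoff=37.2005 vs cont=36.9669 → 37.2005 [stop]  node(4,1) S=95.7807 payoff=29.8093 vs cont=29.5757 → 29.8093 [stop]  node(4,2) S=103.7900 payoff=21.8000 vs cont=21.5665 → 21.8000 [stop]  node(4,3) S=112.4690 payoff=13.1210 vs cont=12.8874 → 13.1210 [stop]  node(4,4) S=121.8738 payoff=3.7162 vs cont=5.1664 → 5.1664 [wait]  ⇒ S*(4)=112.4690
t_3: node(3,0) S=92.0109 payoff=33.5791 vs cont=33.3455 → 33.5791 [stop]  node(3,1) S=99.7050 payoff=25.8850 vs cont=25.6515 → 25.8850 [stop]  node(3,2) S=108.0424 payoff=17.5476 vs cont=17.3141 → 17.5476 [stop]  node(3,3) S=117.0770 payoff=8.5130 vs cont=9.0223 → 9.0223 [wait]  ⇒ S*(3)=108.0424
t_2: node(2,0) S=95.7807 payoff=29.8093 vs cont=29.5757 → 29.8093 [stop]  node(2,1) S=103.7900 payoff=21.8000 vs cont=21.5665 → 21.8000 [stop]  node(2,2) S=112.4690 payoff=13.1210 vs cont=13.1483 → 13.1483 [wait]  ⇒ S*(2)=103.7900
t_1: node(1,0) S=99.7050 payoff=25.8850 vs cont=25.6515 → 25.8850 [stop]  node(1,1) S=108.0424 payoff=17.5476 vs cont=17.3280 → 17.5476 [stop]  ⇒ S*(1)=108.0424
t_0: node(0,0) S=103.7900 payoff=21.8000 vs cont=21.5665 → 21.8000 [stop]  ⇒ S*(0)=103.7900

price = 21.8000
boundary = 103.7900 108.0424 103.7900 108.0424 112.4690 117.0770 112.4690
tree:
21.8000
25.8850 17.5476
29.8093 21.8000 13.1483
33.5791 25.8850 17.5476 9.0223
37.2005 29.8093 21.8000 13.1210 5.1664
40.6794 33.5791 25.8850 17.5476 8.5130 2.0102
44.0213 37.2005 29.8093 21.8000 13.1210 4.1368 0.0000
47.2318 40.6794 33.5791 25.8850 17.5476 8.5130 0.0000 0.0000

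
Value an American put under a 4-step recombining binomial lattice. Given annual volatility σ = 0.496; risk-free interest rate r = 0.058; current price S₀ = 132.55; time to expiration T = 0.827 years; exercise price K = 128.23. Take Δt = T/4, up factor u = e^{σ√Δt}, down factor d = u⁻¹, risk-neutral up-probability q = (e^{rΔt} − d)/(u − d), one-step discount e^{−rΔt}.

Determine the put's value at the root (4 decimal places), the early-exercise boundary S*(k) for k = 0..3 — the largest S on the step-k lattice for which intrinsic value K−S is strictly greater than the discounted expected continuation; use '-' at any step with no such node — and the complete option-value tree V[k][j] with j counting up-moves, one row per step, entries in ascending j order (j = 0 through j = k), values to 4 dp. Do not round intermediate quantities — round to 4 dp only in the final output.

Δt=0.20675  u=1.25299  d=0.79809  q=0.47038  discount=0.98808
step 4 (expiry): payoffs max(K−S,0) = 74.4533 43.8019 0.0000 0.0000 0.0000
step 3: (k=3,j=0): S=67.3814, (K−S)⁺=60.8486, hold=59.3201 ⇒ V=60.8486 exercise | (k=3,j=1): S=105.7872, (K−S)⁺=22.4428, hold=22.9221 ⇒ V=22.9221 continue | (k=3,j=2): S=166.0834, (K−S)⁺=0.0000, hold=0.0000 ⇒ V=0.0000 continue | (k=3,j=3): S=260.7469, (K−S)⁺=0.0000, hold=0.0000 ⇒ V=0.0000 continue  boundary S*=67.3814
step 2: (k=2,j=0): S=84.4281, (K−S)⁺=43.8019, hold=42.4962 ⇒ V=43.8019 exercise | (k=2,j=1): S=132.5500, (K−S)⁺=0.0000, hold=11.9954 ⇒ V=11.9954 continue | (k=2,j=2): S=208.1003, (K−S)⁺=0.0000, hold=0.0000 ⇒ V=0.0000 continue  boundary S*=84.4281
step 1: (k=1,j=0): S=105.7872, (K−S)⁺=22.4428, hold=28.4972 ⇒ V=28.4972 continue | (k=1,j=1): S=166.0834, (K−S)⁺=0.0000, hold=6.2773 ⇒ V=6.2773 continue  boundary S*=-
step 0: (k=0,j=0): S=132.5500, (K−S)⁺=0.0000, hold=17.8304 ⇒ V=17.8304 continue  boundary S*=-

price = 17.8304
boundary = - - 84.4281 67.3814
tree:
17.8304
28.4972 6.2773
43.8019 11.9954 0.0000
60.8486 22.9221 0.0000 0.0000
74.4533 43.8019 0.0000 0.0000 0.0000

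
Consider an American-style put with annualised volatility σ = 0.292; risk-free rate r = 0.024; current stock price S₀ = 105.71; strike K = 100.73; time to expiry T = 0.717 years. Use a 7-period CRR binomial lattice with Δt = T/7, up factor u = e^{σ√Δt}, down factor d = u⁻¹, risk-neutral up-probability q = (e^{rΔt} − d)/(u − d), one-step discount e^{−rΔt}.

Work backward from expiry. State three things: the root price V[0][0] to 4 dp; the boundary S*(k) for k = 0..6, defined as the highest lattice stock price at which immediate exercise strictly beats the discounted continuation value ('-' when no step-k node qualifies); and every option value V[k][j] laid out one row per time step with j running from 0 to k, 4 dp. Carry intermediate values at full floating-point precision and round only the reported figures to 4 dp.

Δt=0.10243, u=1.09796, d=0.91078, q=0.48980, disc=e^(-rΔt)=0.99754
k=7 terminal: V=max(K-S,0) → 45.7743 34.4801 20.8648 4.4514 0.0000 0.0000 0.0000 0.0000
k=6: j=0 S=60.3392 intr=40.3908 cont=40.1435 V=40.3908[EX]; j=1 S=72.7397 intr=27.9903 cont=27.7430 V=27.9903[EX]; j=2 S=87.6887 intr=13.0413 cont=12.7939 V=13.0413[EX]; j=3 S=105.7100 intr=0.0000 cont=2.2655 V=2.2655[hold]; j=4 S=127.4349 intr=0.0000 cont=0.0000 V=0.0000[hold]; j=5 S=153.6245 intr=0.0000 cont=0.0000 V=0.0000[hold]; j=6 S=185.1966 intr=0.0000 cont=0.0000 V=0.0000[hold]  S*(6)=87.6887
k=5: j=0 S=66.2499 intr=34.4801 cont=34.2328 V=34.4801[EX]; j=1 S=79.8652 intr=20.8648 cont=20.6175 V=20.8648[EX]; j=2 S=96.2786 intr=4.4514 cont=7.7442 V=7.7442[hold]; j=3 S=116.0652 intr=0.0000 cont=1.1530 V=1.1530[hold]; j=4 S=139.9183 intr=0.0000 cont=0.0000 V=0.0000[hold]; j=5 S=168.6735 intr=0.0000 cont=0.0000 V=0.0000[hold]  S*(5)=79.8652
k=4: j=0 S=72.7397 intr=27.9903 cont=27.7430 V=27.9903[EX]; j=1 S=87.6887 intr=13.0413 cont=14.4028 V=14.4028[hold]; j=2 S=105.7100 intr=0.0000 cont=4.5047 V=4.5047[hold]; j=3 S=127.4349 intr=0.0000 cont=0.5868 V=0.5868[hold]; j=4 S=153.6245 intr=0.0000 cont=0.0000 V=0.0000[hold]  S*(4)=72.7397
k=3: j=0 S=79.8652 intr=20.8648 cont=21.2827 V=21.2827[hold]; j=1 S=96.2786 intr=4.4514 cont=9.5312 V=9.5312[hold]; j=2 S=116.0652 intr=0.0000 cont=2.5794 V=2.5794[hold]; j=3 S=139.9183 intr=0.0000 cont=0.2987 V=0.2987[hold]  S*(3)=-
k=2: j=0 S=87.6887 intr=13.0413 cont=15.4887 V=15.4887[hold]; j=1 S=105.7100 intr=0.0000 cont=6.1112 V=6.1112[hold]; j=2 S=127.4349 intr=0.0000 cont=1.4587 V=1.4587[hold]  S*(2)=-
k=1: j=0 S=96.2786 intr=4.4514 cont=10.8688 V=10.8688[hold]; j=1 S=116.0652 intr=0.0000 cont=3.8229 V=3.8229[hold]  S*(1)=-
k=0: j=0 S=105.7100 intr=0.0000 cont=7.3995 V=7.3995[hold]  S*(0)=-

price = 7.3995
boundary = - - - - 72.7397 79.8652 87.6887
tree:
7.3995
10.8688 3.8229
15.4887 6.1112 1.4587
21.2827 9.5312 2.5794 0.2987
27.9903 14.4028 4.5047 0.5868 0.0000
34.4801 20.8648 7.7442 1.1530 0.0000 0.0000
40.3908 27.9903 13.0413 2.2655 0.0000 0.0000 0.0000
45.7743 34.4801 20.8648 4.4514 0.0000 0.0000 0.0000 0.0000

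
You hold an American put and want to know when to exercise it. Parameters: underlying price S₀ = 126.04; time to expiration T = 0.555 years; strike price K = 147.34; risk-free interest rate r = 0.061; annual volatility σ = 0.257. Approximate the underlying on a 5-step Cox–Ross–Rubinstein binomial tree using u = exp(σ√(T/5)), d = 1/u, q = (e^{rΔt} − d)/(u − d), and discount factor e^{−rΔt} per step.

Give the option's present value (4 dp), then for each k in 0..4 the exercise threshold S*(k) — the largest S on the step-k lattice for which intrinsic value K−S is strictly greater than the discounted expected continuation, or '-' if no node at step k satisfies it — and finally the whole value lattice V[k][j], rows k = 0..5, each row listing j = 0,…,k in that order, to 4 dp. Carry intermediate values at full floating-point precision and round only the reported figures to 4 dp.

price = 22.3956
boundary = - 115.6971 106.2029 115.6971 126.0400
tree:
22.3956
31.6429 14.0925
41.1371 21.6600 7.2422
49.8521 31.6429 12.6635 2.2972
57.8520 41.1371 21.3000 4.8007 0.0000
65.1955 49.8521 31.6429 10.0325 0.0000 0.0000

Δt=0.11100  u=1.08940  d=0.91794  q=0.51823  discount=0.99325
step 5 (expiry): payoffs max(K−S,0) = 65.1955 49.8521 31.6429 10.0325 0.0000 0.0000
step 4: (k=4,j=0): S=89.4880, (K−S)⁺=57.8520, hold=56.8578 ⇒ V=57.8520 exercise | (k=4,j=1): S=106.2029, (K−S)⁺=41.1371, hold=40.1428 ⇒ V=41.1371 exercise | (k=4,j=2): S=126.0400, (K−S)⁺=21.3000, hold=20.3057 ⇒ V=21.3000 exercise | (k=4,j=3): S=149.5823, (K−S)⁺=0.0000, hold=4.8007 ⇒ V=4.8007 continue | (k=4,j=4): S=177.5220, (K−S)⁺=0.0000, hold=0.0000 ⇒ V=0.0000 continue  boundary S*=126.0400
step 3: (k=3,j=0): S=97.4879, (K−S)⁺=49.8521, hold=48.8579 ⇒ V=49.8521 exercise | (k=3,j=1): S=115.6971, (K−S)⁺=31.6429, hold=30.6486 ⇒ V=31.6429 exercise | (k=3,j=2): S=137.3075, (K−S)⁺=10.0325, hold=12.6635 ⇒ V=12.6635 continue | (k=3,j=3): S=162.9545, (K−S)⁺=0.0000, hold=2.2972 ⇒ V=2.2972 continue  boundary S*=115.6971
step 2: (k=2,j=0): S=106.2029, (K−S)⁺=41.1371, hold=40.1428 ⇒ V=41.1371 exercise | (k=2,j=1): S=126.0400, (K−S)⁺=21.3000, hold=21.6600 ⇒ V=21.6600 continue | (k=2,j=2): S=149.5823, (K−S)⁺=0.0000, hold=7.2422 ⇒ V=7.2422 continue  boundary S*=106.2029
step 1: (k=1,j=0): S=115.6971, (K−S)⁺=31.6429, hold=30.8340 ⇒ V=31.6429 exercise | (k=1,j=1): S=137.3075, (K−S)⁺=10.0325, hold=14.0925 ⇒ V=14.0925 continue  boundary S*=115.6971
step 0: (k=0,j=0): S=126.0400, (K−S)⁺=21.3000, hold=22.3956 ⇒ V=22.3956 continue  boundary S*=-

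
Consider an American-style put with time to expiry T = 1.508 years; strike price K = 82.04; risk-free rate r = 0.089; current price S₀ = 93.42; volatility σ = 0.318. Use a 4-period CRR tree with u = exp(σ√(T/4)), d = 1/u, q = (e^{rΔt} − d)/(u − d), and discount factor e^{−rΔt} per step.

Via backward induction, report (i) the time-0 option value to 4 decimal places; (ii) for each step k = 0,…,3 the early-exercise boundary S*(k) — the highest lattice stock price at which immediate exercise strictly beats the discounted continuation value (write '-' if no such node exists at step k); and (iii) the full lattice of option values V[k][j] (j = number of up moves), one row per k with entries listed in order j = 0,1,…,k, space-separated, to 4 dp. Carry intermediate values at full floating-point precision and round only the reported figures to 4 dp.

price = 5.4987
boundary = - - 63.2187 52.0053
tree:
5.4987
10.3590 1.6764
18.8213 3.7538 0.0000
30.0347 8.4055 0.0000 0.0000
39.2590 18.8213 0.0000 0.0000 0.0000

Δt=0.37700  u=1.21562  d=0.82263  q=0.53817  discount=0.96700
step 4 (expiry): payoffs max(K−S,0) = 39.2590 18.8213 0.0000 0.0000 0.0000
step 3: (k=3,j=0): S=52.0053, (K−S)⁺=30.0347, hold=27.3276 ⇒ V=30.0347 exercise | (k=3,j=1): S=76.8498, (K−S)⁺=5.1902, hold=8.4055 ⇒ V=8.4055 continue | (k=3,j=2): S=113.5631, (K−S)⁺=0.0000, hold=0.0000 ⇒ V=0.0000 continue | (k=3,j=3): S=167.8154, (K−S)⁺=0.0000, hold=0.0000 ⇒ V=0.0000 continue  boundary S*=52.0053
step 2: (k=2,j=0): S=63.2187, (K−S)⁺=18.8213, hold=17.7876 ⇒ V=18.8213 exercise | (k=2,j=1): S=93.4200, (K−S)⁺=0.0000, hold=3.7538 ⇒ V=3.7538 continue | (k=2,j=2): S=138.0494, (K−S)⁺=0.0000, hold=0.0000 ⇒ V=0.0000 continue  boundary S*=63.2187
step 1: (k=1,j=0): S=76.8498, (K−S)⁺=5.1902, hold=10.3590 ⇒ V=10.3590 continue | (k=1,j=1): S=113.5631, (K−S)⁺=0.0000, hold=1.6764 ⇒ V=1.6764 continue  boundary S*=-
step 0: (k=0,j=0): S=93.4200, (K−S)⁺=0.0000, hold=5.4987 ⇒ V=5.4987 continue  boundary S*=-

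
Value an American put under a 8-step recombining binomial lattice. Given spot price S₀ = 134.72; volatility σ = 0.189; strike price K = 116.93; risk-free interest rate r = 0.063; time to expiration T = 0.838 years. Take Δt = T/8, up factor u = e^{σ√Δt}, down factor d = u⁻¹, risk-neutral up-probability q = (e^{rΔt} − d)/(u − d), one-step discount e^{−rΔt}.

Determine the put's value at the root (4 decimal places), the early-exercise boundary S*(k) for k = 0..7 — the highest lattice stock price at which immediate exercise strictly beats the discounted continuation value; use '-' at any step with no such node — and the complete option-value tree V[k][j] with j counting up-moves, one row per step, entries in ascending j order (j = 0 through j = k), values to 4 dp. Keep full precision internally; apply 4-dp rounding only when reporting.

Δt=0.10475, u=1.06308, d=0.94066, q=0.53880, disc=e^(-rΔt)=0.99342
k=8 terminal: V=max(K-S,0) → 34.3442 23.5966 11.4503 0.0000 0.0000 0.0000 0.0000 0.0000 0.0000
k=7: j=0 S=87.7953 intr=29.1347 cont=28.3656 V=29.1347[EX]; j=1 S=99.2209 intr=17.7091 cont=16.9400 V=17.7091[EX]; j=2 S=112.1333 intr=4.7967 cont=5.2462 V=5.2462[hold]; j=3 S=126.7262 intr=0.0000 cont=0.0000 V=0.0000[hold]; j=4 S=143.2181 intr=0.0000 cont=0.0000 V=0.0000[hold]; j=5 S=161.8563 intr=0.0000 cont=0.0000 V=0.0000[hold]; j=6 S=182.9200 intr=0.0000 cont=0.0000 V=0.0000[hold]; j=7 S=206.7249 intr=0.0000 cont=0.0000 V=0.0000[hold]  S*(7)=99.2209
k=6: j=0 S=93.3334 intr=23.5966 cont=22.8275 V=23.5966[EX]; j=1 S=105.4797 intr=11.4503 cont=10.9218 V=11.4503[EX]; j=2 S=119.2066 intr=0.0000 cont=2.4036 V=2.4036[hold]; j=3 S=134.7200 intr=0.0000 cont=0.0000 V=0.0000[hold]; j=4 S=152.2522 intr=0.0000 cont=0.0000 V=0.0000[hold]; j=5 S=172.0661 intr=0.0000 cont=0.0000 V=0.0000[hold]; j=6 S=194.4585 intr=0.0000 cont=0.0000 V=0.0000[hold]  S*(6)=105.4797
k=5: j=0 S=99.2209 intr=17.7091 cont=16.9400 V=17.7091[EX]; j=1 S=112.1333 intr=4.7967 cont=6.5327 V=6.5327[hold]; j=2 S=126.7262 intr=0.0000 cont=1.1013 V=1.1013[hold]; j=3 S=143.2181 intr=0.0000 cont=0.0000 V=0.0000[hold]; j=4 S=161.8563 intr=0.0000 cont=0.0000 V=0.0000[hold]; j=5 S=182.9200 intr=0.0000 cont=0.0000 V=0.0000[hold]  S*(5)=99.2209
k=4: j=0 S=105.4797 intr=11.4503 cont=11.6104 V=11.6104[hold]; j=1 S=119.2066 intr=0.0000 cont=3.5825 V=3.5825[hold]; j=2 S=134.7200 intr=0.0000 cont=0.5046 V=0.5046[hold]; j=3 S=152.2522 intr=0.0000 cont=0.0000 V=0.0000[hold]; j=4 S=172.0661 intr=0.0000 cont=0.0000 V=0.0000[hold]  S*(4)=-
k=3: j=0 S=112.1333 intr=4.7967 cont=7.2371 V=7.2371[hold]; j=1 S=126.7262 intr=0.0000 cont=1.9115 V=1.9115[hold]; j=2 S=143.2181 intr=0.0000 cont=0.2312 V=0.2312[hold]; j=3 S=161.8563 intr=0.0000 cont=0.0000 V=0.0000[hold]  S*(3)=-
k=2: j=0 S=119.2066 intr=0.0000 cont=4.3389 V=4.3389[hold]; j=1 S=134.7200 intr=0.0000 cont=0.9995 V=0.9995[hold]; j=2 S=152.2522 intr=0.0000 cont=0.1059 V=0.1059[hold]  S*(2)=-
k=1: j=0 S=126.7262 intr=0.0000 cont=2.5229 V=2.5229[hold]; j=1 S=143.2181 intr=0.0000 cont=0.5146 V=0.5146[hold]  S*(1)=-
k=0: j=0 S=134.7200 intr=0.0000 cont=1.4314 V=1.4314[hold]  S*(0)=-

price = 1.4314
boundary = - - - - - 99.2209 105.4797 99.2209
tree:
1.4314
2.5229 0.5146
4.3389 0.9995 0.1059
7.2371 1.9115 0.2312 0.0000
11.6104 3.5825 0.5046 0.0000 0.0000
17.7091 6.5327 1.1013 0.0000 0.0000 0.0000
23.5966 11.4503 2.4036 0.0000 0.0000 0.0000 0.0000
29.1347 17.7091 5.2462 0.0000 0.0000 0.0000 0.0000 0.0000
34.3442 23.5966 11.4503 0.0000 0.0000 0.0000 0.0000 0.0000 0.0000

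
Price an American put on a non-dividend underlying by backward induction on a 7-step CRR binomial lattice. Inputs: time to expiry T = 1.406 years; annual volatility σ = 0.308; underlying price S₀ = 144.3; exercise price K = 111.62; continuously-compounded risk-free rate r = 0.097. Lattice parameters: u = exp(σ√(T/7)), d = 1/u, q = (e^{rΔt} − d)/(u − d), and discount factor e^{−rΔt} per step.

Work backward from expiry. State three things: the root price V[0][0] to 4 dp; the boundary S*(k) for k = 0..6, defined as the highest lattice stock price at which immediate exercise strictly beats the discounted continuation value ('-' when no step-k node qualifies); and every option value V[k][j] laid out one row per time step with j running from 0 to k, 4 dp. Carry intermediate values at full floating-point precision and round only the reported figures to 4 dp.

params: Δt=0.20086 u=1.14802 d=0.87107 q=0.53658 e^(-rΔt)=0.98071
t_7 payoffs: 56.7132 39.2558 16.2480 0.0000 0.0000 0.0000 0.0000 0.0000
t_6: node(6,0) S=63.0340 payoff=48.5860 vs cont=46.4323 → 48.5860 [stop]  node(6,1) S=83.0753 payoff=28.5447 vs cont=26.3910 → 28.5447 [stop]  node(6,2) S=109.4887 payoff=2.1313 vs cont=7.3843 → 7.3843 [wait]  node(6,3) S=144.3000 payoff=0.0000 vs cont=0.0000 → 0.0000 [wait]  node(6,4) S=190.1794 payoff=0.0000 vs cont=0.0000 → 0.0000 [wait]  node(6,5) S=250.6459 payoff=0.0000 vs cont=0.0000 → 0.0000 [wait]  node(6,6) S=330.3373 payoff=0.0000 vs cont=0.0000 → 0.0000 [wait]  ⇒ S*(6)=83.0753
t_5: node(5,0) S=72.3642 payoff=39.2558 vs cont=37.1022 → 39.2558 [stop]  node(5,1) S=95.3720 payoff=16.2480 vs cont=16.8587 → 16.8587 [wait]  node(5,2) S=125.6949 payoff=0.0000 vs cont=3.3560 → 3.3560 [wait]  node(5,3) S=165.6589 payoff=0.0000 vs cont=0.0000 → 0.0000 [wait]  node(5,4) S=218.3293 payoff=0.0000 vs cont=0.0000 → 0.0000 [wait]  node(5,5) S=287.7459 payoff=0.0000 vs cont=0.0000 → 0.0000 [wait]  ⇒ S*(5)=72.3642
t_4: node(4,0) S=83.0753 payoff=28.5447 vs cont=26.7123 → 28.5447 [stop]  node(4,1) S=109.4887 payoff=2.1313 vs cont=9.4279 → 9.4279 [wait]  node(4,2) S=144.3000 payoff=0.0000 vs cont=1.5252 → 1.5252 [wait]  node(4,3) S=190.1794 payoff=0.0000 vs cont=0.0000 → 0.0000 [wait]  node(4,4) S=250.6459 payoff=0.0000 vs cont=0.0000 → 0.0000 [wait]  ⇒ S*(4)=83.0753
t_3: node(3,0) S=95.3720 payoff=16.2480 vs cont=17.9341 → 17.9341 [wait]  node(3,1) S=125.6949 payoff=0.0000 vs cont=5.0873 → 5.0873 [wait]  node(3,2) S=165.6589 payoff=0.0000 vs cont=0.6932 → 0.6932 [wait]  node(3,3) S=218.3293 payoff=0.0000 vs cont=0.0000 → 0.0000 [wait]  ⇒ S*(3)=-
t_2: node(2,0) S=109.4887 payoff=2.1313 vs cont=10.8277 → 10.8277 [wait]  node(2,1) S=144.3000 payoff=0.0000 vs cont=2.6768 → 2.6768 [wait]  node(2,2) S=190.1794 payoff=0.0000 vs cont=0.3150 → 0.3150 [wait]  ⇒ S*(2)=-
t_1: node(1,0) S=125.6949 payoff=0.0000 vs cont=6.3295 → 6.3295 [wait]  node(1,1) S=165.6589 payoff=0.0000 vs cont=1.3823 → 1.3823 [wait]  ⇒ S*(1)=-
t_0: node(0,0) S=144.3000 payoff=0.0000 vs cont=3.6040 → 3.6040 [wait]  ⇒ S*(0)=-

price = 3.6040
boundary = - - - - 83.0753 72.3642 83.0753
tree:
3.6040
6.3295 1.3823
10.8277 2.6768 0.3150
17.9341 5.0873 0.6932 0.0000
28.5447 9.4279 1.5252 0.0000 0.0000
39.2558 16.8587 3.3560 0.0000 0.0000 0.0000
48.5860 28.5447 7.3843 0.0000 0.0000 0.0000 0.0000
56.7132 39.2558 16.2480 0.0000 0.0000 0.0000 0.0000 0.0000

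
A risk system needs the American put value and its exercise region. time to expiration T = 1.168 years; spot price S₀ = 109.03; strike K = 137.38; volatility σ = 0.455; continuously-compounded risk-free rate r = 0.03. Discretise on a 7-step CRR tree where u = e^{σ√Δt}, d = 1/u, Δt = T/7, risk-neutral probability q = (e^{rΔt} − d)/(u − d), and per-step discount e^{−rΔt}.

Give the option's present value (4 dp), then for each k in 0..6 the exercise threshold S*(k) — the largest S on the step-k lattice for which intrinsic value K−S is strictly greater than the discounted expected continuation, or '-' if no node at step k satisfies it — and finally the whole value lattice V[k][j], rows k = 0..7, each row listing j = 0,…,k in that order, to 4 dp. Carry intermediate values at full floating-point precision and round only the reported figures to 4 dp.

Δt=0.16686  u=1.20425  d=0.83039  q=0.46709  discount=0.99501
step 7 (expiry): payoffs max(K−S,0) = 107.6960 94.3315 74.9500 46.8425 6.0803 0.0000 0.0000 0.0000
step 6: (k=6,j=0): S=35.7471, (K−S)⁺=101.6329, hold=100.9470 ⇒ V=101.6329 exercise | (k=6,j=1): S=51.8413, (K−S)⁺=85.5387, hold=84.8528 ⇒ V=85.5387 exercise | (k=6,j=2): S=75.1815, (K−S)⁺=62.1985, hold=61.5126 ⇒ V=62.1985 exercise | (k=6,j=3): S=109.0300, (K−S)⁺=28.3500, hold=27.6640 ⇒ V=28.3500 exercise | (k=6,j=4): S=158.1179, (K−S)⁺=0.0000, hold=3.2241 ⇒ V=3.2241 continue | (k=6,j=5): S=229.3065, (K−S)⁺=0.0000, hold=0.0000 ⇒ V=0.0000 continue | (k=6,j=6): S=332.5458, (K−S)⁺=0.0000, hold=0.0000 ⇒ V=0.0000 continue  boundary S*=109.0300
step 5: (k=5,j=0): S=43.0485, (K−S)⁺=94.3315, hold=93.6455 ⇒ V=94.3315 exercise | (k=5,j=1): S=62.4300, (K−S)⁺=74.9500, hold=74.2640 ⇒ V=74.9500 exercise | (k=5,j=2): S=90.5375, (K−S)⁺=46.8425, hold=46.1565 ⇒ V=46.8425 exercise | (k=5,j=3): S=131.2997, (K−S)⁺=6.0803, hold=16.5309 ⇒ V=16.5309 continue | (k=5,j=4): S=190.4139, (K−S)⁺=0.0000, hold=1.7096 ⇒ V=1.7096 continue | (k=5,j=5): S=276.1429, (K−S)⁺=0.0000, hold=0.0000 ⇒ V=0.0000 continue  boundary S*=90.5375
step 4: (k=4,j=0): S=51.8413, (K−S)⁺=85.5387, hold=84.8528 ⇒ V=85.5387 exercise | (k=4,j=1): S=75.1815, (K−S)⁺=62.1985, hold=61.5126 ⇒ V=62.1985 exercise | (k=4,j=2): S=109.0300, (K−S)⁺=28.3500, hold=32.5210 ⇒ V=32.5210 continue | (k=4,j=3): S=158.1179, (K−S)⁺=0.0000, hold=9.5600 ⇒ V=9.5600 continue | (k=4,j=4): S=229.3065, (K−S)⁺=0.0000, hold=0.9065 ⇒ V=0.9065 continue  boundary S*=75.1815
step 3: (k=3,j=0): S=62.4300, (K−S)⁺=74.9500, hold=74.2640 ⇒ V=74.9500 exercise | (k=3,j=1): S=90.5375, (K−S)⁺=46.8425, hold=48.0951 ⇒ V=48.0951 continue | (k=3,j=2): S=131.2997, (K−S)⁺=6.0803, hold=21.6873 ⇒ V=21.6873 continue | (k=3,j=3): S=190.4139, (K−S)⁺=0.0000, hold=5.4905 ⇒ V=5.4905 continue  boundary S*=62.4300
step 2: (k=2,j=0): S=75.1815, (K−S)⁺=62.1985, hold=62.0947 ⇒ V=62.1985 exercise | (k=2,j=1): S=109.0300, (K−S)⁺=28.3500, hold=35.5817 ⇒ V=35.5817 continue | (k=2,j=2): S=158.1179, (K−S)⁺=0.0000, hold=14.0514 ⇒ V=14.0514 continue  boundary S*=75.1815
step 1: (k=1,j=0): S=90.5375, (K−S)⁺=46.8425, hold=49.5175 ⇒ V=49.5175 continue | (k=1,j=1): S=131.2997, (K−S)⁺=6.0803, hold=25.3976 ⇒ V=25.3976 continue  boundary S*=-
step 0: (k=0,j=0): S=109.0300, (K−S)⁺=28.3500, hold=38.0603 ⇒ V=38.0603 continue  boundary S*=-

price = 38.0603
boundary = - - 75.1815 62.4300 75.1815 90.5375 109.0300
tree:
38.0603
49.5175 25.3976
62.1985 35.5817 14.0514
74.9500 48.0951 21.6873 5.4905
85.5387 62.1985 32.5210 9.5600 0.9065
94.3315 74.9500 46.8425 16.5309 1.7096 0.0000
101.6329 85.5387 62.1985 28.3500 3.2241 0.0000 0.0000
107.6960 94.3315 74.9500 46.8425 6.0803 0.0000 0.0000 0.0000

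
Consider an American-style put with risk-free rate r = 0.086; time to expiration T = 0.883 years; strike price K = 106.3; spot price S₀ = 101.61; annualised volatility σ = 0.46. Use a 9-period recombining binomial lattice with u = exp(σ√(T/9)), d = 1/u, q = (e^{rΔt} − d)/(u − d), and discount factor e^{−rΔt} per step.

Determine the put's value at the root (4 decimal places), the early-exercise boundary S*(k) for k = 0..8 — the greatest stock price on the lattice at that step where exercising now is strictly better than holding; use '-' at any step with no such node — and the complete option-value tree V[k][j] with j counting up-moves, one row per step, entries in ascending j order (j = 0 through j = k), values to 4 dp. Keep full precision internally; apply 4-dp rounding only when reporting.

params: Δt=0.09811 u=1.15498 d=0.86581 q=0.49334 e^(-rΔt)=0.99160
t_9 payoffs: 78.5182 69.2395 56.8620 40.3505 18.3246 0.0000 0.0000 0.0000 0.0000 0.0000
t_8: node(8,0) S=32.0875 payoff=74.2125 vs cont=73.3194 → 74.2125 [stop]  node(8,1) S=42.8042 payoff=63.4958 vs cont=62.6027 → 63.4958 [stop]  node(8,2) S=57.1000 payoff=49.2000 vs cont=48.3068 → 49.2000 [stop]  node(8,3) S=76.1704 payoff=30.1296 vs cont=29.2364 → 30.1296 [stop]  node(8,4) S=101.6100 payoff=4.6900 vs cont=9.2063 → 9.2063 [wait]  node(8,5) S=135.5460 payoff=0.0000 vs cont=0.0000 → 0.0000 [wait]  node(8,6) S=180.8159 payoff=0.0000 vs cont=0.0000 → 0.0000 [wait]  node(8,7) S=241.2053 payoff=0.0000 vs cont=0.0000 → 0.0000 [wait]  node(8,8) S=321.7636 payoff=0.0000 vs cont=0.0000 → 0.0000 [wait]  ⇒ S*(8)=76.1704
t_7: node(7,0) S=37.0605 payoff=69.2395 vs cont=68.3464 → 69.2395 [stop]  node(7,1) S=49.4380 payoff=56.8620 vs cont=55.9688 → 56.8620 [stop]  node(7,2) S=65.9495 payoff=40.3505 vs cont=39.4574 → 40.3505 [stop]  node(7,3) S=87.9754 payoff=18.3246 vs cont=19.6408 → 19.6408 [wait]  node(7,4) S=117.3577 payoff=0.0000 vs cont=4.6252 → 4.6252 [wait]  node(7,5) S=156.5531 payoff=0.0000 vs cont=0.0000 → 0.0000 [wait]  node(7,6) S=208.8391 payoff=0.0000 vs cont=0.0000 → 0.0000 [wait]  node(7,7) S=278.5876 payoff=0.0000 vs cont=0.0000 → 0.0000 [wait]  ⇒ S*(7)=65.9495
t_6: node(6,0) S=42.8042 payoff=63.4958 vs cont=62.6027 → 63.4958 [stop]  node(6,1) S=57.1000 payoff=49.2000 vs cont=48.3068 → 49.2000 [stop]  node(6,2) S=76.1704 payoff=30.1296 vs cont=29.8803 → 30.1296 [stop]  node(6,3) S=101.6100 payoff=4.6900 vs cont=12.1302 → 12.1302 [wait]  node(6,4) S=135.5460 payoff=0.0000 vs cont=2.3237 → 2.3237 [wait]  node(6,5) S=180.8159 payoff=0.0000 vs cont=0.0000 → 0.0000 [wait]  node(6,6) S=241.2053 payoff=0.0000 vs cont=0.0000 → 0.0000 [wait]  ⇒ S*(6)=76.1704
t_5: node(5,0) S=49.4380 payoff=56.8620 vs cont=55.9688 → 56.8620 [stop]  node(5,1) S=65.9495 payoff=40.3505 vs cont=39.4574 → 40.3505 [stop]  node(5,2) S=87.9754 payoff=18.3246 vs cont=21.0711 → 21.0711 [wait]  node(5,3) S=117.3577 payoff=0.0000 vs cont=7.2309 → 7.2309 [wait]  node(5,4) S=156.5531 payoff=0.0000 vs cont=1.1674 → 1.1674 [wait]  node(5,5) S=208.8391 payoff=0.0000 vs cont=0.0000 → 0.0000 [wait]  ⇒ S*(5)=65.9495
t_4: node(4,0) S=57.1000 payoff=49.2000 vs cont=48.3068 → 49.2000 [stop]  node(4,1) S=76.1704 payoff=30.1296 vs cont=30.5801 → 30.5801 [wait]  node(4,2) S=101.6100 payoff=4.6900 vs cont=14.1235 → 14.1235 [wait]  node(4,3) S=135.5460 payoff=0.0000 vs cont=4.2039 → 4.2039 [wait]  node(4,4) S=180.8159 payoff=0.0000 vs cont=0.5865 → 0.5865 [wait]  ⇒ S*(4)=57.1000
t_3: node(3,0) S=65.9495 payoff=40.3505 vs cont=39.6778 → 40.3505 [stop]  node(3,1) S=87.9754 payoff=18.3246 vs cont=22.2726 → 22.2726 [wait]  node(3,2) S=117.3577 payoff=0.0000 vs cont=9.1522 → 9.1522 [wait]  node(3,3) S=156.5531 payoff=0.0000 vs cont=2.3990 → 2.3990 [wait]  ⇒ S*(3)=65.9495
t_2: node(2,0) S=76.1704 payoff=30.1296 vs cont=31.1678 → 31.1678 [wait]  node(2,1) S=101.6100 payoff=4.6900 vs cont=15.6670 → 15.6670 [wait]  node(2,2) S=135.5460 payoff=0.0000 vs cont=5.7716 → 5.7716 [wait]  ⇒ S*(2)=-
t_1: node(1,0) S=87.9754 payoff=18.3246 vs cont=23.3230 → 23.3230 [wait]  node(1,1) S=117.3577 payoff=0.0000 vs cont=10.6946 → 10.6946 [wait]  ⇒ S*(1)=-
t_0: node(0,0) S=101.6100 payoff=4.6900 vs cont=16.9492 → 16.9492 [wait]  ⇒ S*(0)=-

price = 16.9492
boundary = - - - 65.9495 57.1000 65.9495 76.1704 65.9495 76.1704
tree:
16.9492
23.3230 10.6946
31.1678 15.6670 5.7716
40.3505 22.2726 9.1522 2.3990
49.2000 30.5801 14.1235 4.2039 0.5865
56.8620 40.3505 21.0711 7.2309 1.1674 0.0000
63.4958 49.2000 30.1296 12.1302 2.3237 0.0000 0.0000
69.2395 56.8620 40.3505 19.6408 4.6252 0.0000 0.0000 0.0000
74.2125 63.4958 49.2000 30.1296 9.2063 0.0000 0.0000 0.0000 0.0000
78.5182 69.2395 56.8620 40.3505 18.3246 0.0000 0.0000 0.0000 0.0000 0.0000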